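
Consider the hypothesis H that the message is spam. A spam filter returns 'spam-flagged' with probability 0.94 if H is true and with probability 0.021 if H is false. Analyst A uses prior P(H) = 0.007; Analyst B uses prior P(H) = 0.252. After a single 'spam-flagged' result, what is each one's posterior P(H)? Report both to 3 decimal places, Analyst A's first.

P('+'|H) = 0.94, P('+'|¬H) = 0.021.
Analyst A: numerator 0.94·0.007 = 0.0065800; evidence = 0.0065800+0.021·0.993 = 0.027433; posterior = 0.240.
Analyst B: numerator 0.94·0.252 = 0.23688; evidence = 0.23688+0.021·0.748 = 0.25259; posterior = 0.938.

Analyst A: 0.240; Analyst B: 0.938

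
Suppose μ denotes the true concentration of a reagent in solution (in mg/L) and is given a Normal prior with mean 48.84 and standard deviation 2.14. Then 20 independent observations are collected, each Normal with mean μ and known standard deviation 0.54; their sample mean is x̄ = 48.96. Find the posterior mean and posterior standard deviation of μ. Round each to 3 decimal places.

Prior precision 1/τ₀² = 1/2.14² = 0.218360; data precision n/σ² = 20/0.54² = 68.5871.
Posterior precision = 0.218360 + 68.5871 = 68.8055, giving posterior SD = 1/√68.8055 = 0.121.
Posterior mean = (0.218360·48.84 + 68.5871·48.96) / 68.8055 = 48.960.

Posterior mean ≈ 48.960; posterior SD ≈ 0.121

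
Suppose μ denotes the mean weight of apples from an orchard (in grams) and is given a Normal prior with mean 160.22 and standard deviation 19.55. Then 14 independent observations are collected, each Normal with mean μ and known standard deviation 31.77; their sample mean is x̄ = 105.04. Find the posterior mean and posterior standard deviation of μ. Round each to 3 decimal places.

Posterior mean ≈ 113.797; posterior SD ≈ 7.788

Prior precision 1/τ₀² = 1/19.55² = 0.00261641; data precision n/σ² = 14/31.77² = 0.0138705.
Posterior precision = 0.00261641 + 0.0138705 = 0.0164870, giving posterior SD = 1/√0.0164870 = 7.788.
Posterior mean = (0.00261641·160.22 + 0.0138705·105.04) / 0.0164870 = 113.797.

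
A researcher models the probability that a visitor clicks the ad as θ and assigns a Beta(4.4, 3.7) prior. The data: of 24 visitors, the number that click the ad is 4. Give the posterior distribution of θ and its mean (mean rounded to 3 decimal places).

The binomial likelihood is conjugate to the Beta prior: with 4 successes and 20 failures, the posterior is Beta(4.4+4, 3.7+20) = Beta(8.4, 23.7).
E[θ | data] = 8.4/(8.4+23.7) = 0.262.

Posterior: Beta(8.4, 23.7); mean ≈ 0.262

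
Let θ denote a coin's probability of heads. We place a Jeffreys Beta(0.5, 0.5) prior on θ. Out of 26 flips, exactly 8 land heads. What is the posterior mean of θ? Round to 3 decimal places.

Posterior mean ≈ 0.315

Observing 8 successes and 18 failures updates Beta(0.5, 0.5) by adding the success and failure counts to the two shape parameters: α = 0.5+8 = 8.5, β = 0.5+18 = 18.5.
E[θ | data] = 8.5/(8.5+18.5) = 0.315.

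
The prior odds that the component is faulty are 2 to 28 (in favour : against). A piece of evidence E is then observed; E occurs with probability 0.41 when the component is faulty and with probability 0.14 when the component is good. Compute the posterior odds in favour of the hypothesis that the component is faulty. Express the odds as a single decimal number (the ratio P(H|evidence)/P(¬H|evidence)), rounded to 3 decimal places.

Posterior odds ≈ 0.209

Prior odds = 2/28 = 0.071429. In log-odds, ln(0.071429) = -2.6391.
Add log likelihood ratio: ln(2.9286) = 1.0745.
Posterior log-odds = -1.5645, so posterior odds = exp(-1.5645) = 0.20918.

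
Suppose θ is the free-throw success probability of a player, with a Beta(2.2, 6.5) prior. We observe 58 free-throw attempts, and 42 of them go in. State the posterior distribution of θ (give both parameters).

Posterior: Beta(44.2, 22.5)

Observing 42 successes and 16 failures updates Beta(2.2, 6.5) by adding the success and failure counts to the two shape parameters: α = 2.2+42 = 44.2, β = 6.5+16 = 22.5.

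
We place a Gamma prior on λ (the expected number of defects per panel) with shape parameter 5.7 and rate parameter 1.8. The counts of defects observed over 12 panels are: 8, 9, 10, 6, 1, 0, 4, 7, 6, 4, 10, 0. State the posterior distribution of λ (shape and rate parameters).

The Poisson likelihood adds the total count to the shape and the number of exposure periods to the rate. Here ∑xᵢ = 65 and n = 12, so shape 5.7→70.7 and rate 1.8→13.8.

Posterior: Gamma(shape=70.7, rate=13.8)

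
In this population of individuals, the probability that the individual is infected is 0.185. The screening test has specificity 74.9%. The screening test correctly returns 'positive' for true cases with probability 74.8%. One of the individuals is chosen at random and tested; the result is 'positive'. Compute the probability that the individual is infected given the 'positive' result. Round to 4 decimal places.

P(H | E) ≈ 0.4035

Write H for 'the individual is infected'. Prior odds H:¬H = 0.185/0.815 = 0.22699. For the 'positive' outcome, the likelihood ratio is 0.748/0.251 = 2.9801.
Posterior odds = 0.22699 × 2.9801 = 0.67646, so P(H|E) = 0.67646/(1+0.67646) = 0.4035.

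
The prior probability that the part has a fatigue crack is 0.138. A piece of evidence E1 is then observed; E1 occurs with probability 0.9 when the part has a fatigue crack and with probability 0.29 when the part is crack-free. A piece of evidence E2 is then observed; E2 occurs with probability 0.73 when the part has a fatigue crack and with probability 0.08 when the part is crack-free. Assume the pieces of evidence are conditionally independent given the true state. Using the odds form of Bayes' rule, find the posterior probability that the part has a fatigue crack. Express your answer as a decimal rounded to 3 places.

Prior odds = 0.138/(1−0.138) = 0.16009.
Likelihood ratio for E1 = 0.9/0.29 = 3.1034.
Likelihood ratio for E2 = 0.73/0.08 = 9.1250.
Posterior odds = prior odds × LR₁ × LR₂ = 4.5337.
Posterior probability = odds/(1+odds) = 4.5337/5.5337 = 0.819.

Posterior probability ≈ 0.819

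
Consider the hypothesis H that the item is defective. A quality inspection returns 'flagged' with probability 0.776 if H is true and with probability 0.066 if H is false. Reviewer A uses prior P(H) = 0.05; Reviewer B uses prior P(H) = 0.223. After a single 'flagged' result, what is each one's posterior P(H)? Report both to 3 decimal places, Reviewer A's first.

P('+'|H) = 0.776, P('+'|¬H) = 0.066.
Reviewer A: numerator 0.776·0.05 = 0.038800; evidence = 0.038800+0.066·0.95 = 0.10150; posterior = 0.382.
Reviewer B: numerator 0.776·0.223 = 0.17305; evidence = 0.17305+0.066·0.777 = 0.22433; posterior = 0.771.

Reviewer A: 0.382; Reviewer B: 0.771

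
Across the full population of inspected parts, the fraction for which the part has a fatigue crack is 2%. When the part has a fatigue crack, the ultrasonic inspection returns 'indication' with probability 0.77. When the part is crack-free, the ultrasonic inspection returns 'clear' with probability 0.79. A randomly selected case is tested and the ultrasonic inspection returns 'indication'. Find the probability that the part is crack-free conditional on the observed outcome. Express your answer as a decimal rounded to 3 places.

Write H for 'the part has a fatigue crack'. Prior odds H:¬H = 0.02/0.98 = 0.020408. For the 'indication' outcome, the likelihood ratio is 0.77/0.21 = 3.6667.
Posterior odds = 0.020408 × 3.6667 = 0.074830, so P(H|E) = 0.074830/(1+0.074830) = 0.070. Then P(¬H|E) = 1 − 0.070 = 0.930.

P(¬H | E) ≈ 0.930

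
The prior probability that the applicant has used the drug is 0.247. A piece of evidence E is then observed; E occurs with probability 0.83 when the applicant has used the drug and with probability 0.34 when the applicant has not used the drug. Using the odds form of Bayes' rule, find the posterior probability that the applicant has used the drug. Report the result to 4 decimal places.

Prior odds = 0.247/(1−0.247) = 0.32802. In log-odds, ln(0.32802) = -1.1147.
Add log likelihood ratio: ln(2.4412) = 0.89248.
Posterior log-odds = -0.22220, so posterior odds = exp(-0.22220) = 0.80076. Converting, P(H|E) = 0.80076/1.8008 = 0.4447.

Posterior probability ≈ 0.4447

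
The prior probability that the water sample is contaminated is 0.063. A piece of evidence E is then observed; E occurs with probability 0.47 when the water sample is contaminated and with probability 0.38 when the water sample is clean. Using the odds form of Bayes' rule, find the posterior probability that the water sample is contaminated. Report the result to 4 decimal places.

Posterior probability ≈ 0.0768

Prior odds = 0.063/(1−0.063) = 0.067236.
Likelihood ratio for E = 0.47/0.38 = 1.2368.
Posterior odds = prior odds × LR = 0.083160.
Posterior probability = odds/(1+odds) = 0.083160/1.0832 = 0.0768.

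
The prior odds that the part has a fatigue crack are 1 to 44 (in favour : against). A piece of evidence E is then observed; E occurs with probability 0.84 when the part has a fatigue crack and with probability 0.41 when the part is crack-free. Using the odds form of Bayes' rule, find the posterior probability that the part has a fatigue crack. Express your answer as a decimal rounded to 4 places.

Prior odds = 1/44 = 0.022727. In log-odds, ln(0.022727) = -3.7842.
Add log likelihood ratio: ln(2.0488) = 0.71724.
Posterior log-odds = -3.0669, so posterior odds = exp(-3.0669) = 0.046563. Converting, P(H|E) = 0.046563/1.0466 = 0.0445.

Posterior probability ≈ 0.0445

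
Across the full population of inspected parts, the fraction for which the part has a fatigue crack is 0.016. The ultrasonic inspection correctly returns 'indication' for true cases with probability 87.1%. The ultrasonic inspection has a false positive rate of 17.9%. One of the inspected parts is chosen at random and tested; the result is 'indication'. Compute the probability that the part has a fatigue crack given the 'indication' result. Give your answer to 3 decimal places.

Write H for 'the part has a fatigue crack'. Prior odds H:¬H = 0.016/0.984 = 0.016260. For the 'indication' outcome, the likelihood ratio is 0.871/0.179 = 4.8659.
Posterior odds = 0.016260 × 4.8659 = 0.079121, so P(H|E) = 0.079121/(1+0.079121) = 0.073.

P(H | E) ≈ 0.073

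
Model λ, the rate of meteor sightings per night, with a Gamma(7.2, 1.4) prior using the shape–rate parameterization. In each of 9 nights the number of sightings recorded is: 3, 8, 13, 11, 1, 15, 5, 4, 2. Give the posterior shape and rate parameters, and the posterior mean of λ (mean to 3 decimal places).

Posterior: Gamma(shape=69.2, rate=10.4); mean ≈ 6.654

The Poisson likelihood adds the total count to the shape and the number of exposure periods to the rate. Here ∑xᵢ = 62 and n = 9, so shape 7.2→69.2 and rate 1.4→10.4.
E[λ | data] = 69.2/10.4 = 6.654.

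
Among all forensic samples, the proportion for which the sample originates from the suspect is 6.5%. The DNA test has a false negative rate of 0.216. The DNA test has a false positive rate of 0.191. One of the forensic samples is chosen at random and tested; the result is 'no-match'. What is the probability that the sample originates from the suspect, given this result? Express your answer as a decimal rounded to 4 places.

P(H | E) ≈ 0.0182

Write H for 'the sample originates from the suspect'. Prior odds H:¬H = 0.065/0.935 = 0.069519. For the 'no-match' outcome, the likelihood ratio is 0.216/0.809 = 0.26700.
Posterior odds = 0.069519 × 0.26700 = 0.018561, so P(H|E) = 0.018561/(1+0.018561) = 0.0182.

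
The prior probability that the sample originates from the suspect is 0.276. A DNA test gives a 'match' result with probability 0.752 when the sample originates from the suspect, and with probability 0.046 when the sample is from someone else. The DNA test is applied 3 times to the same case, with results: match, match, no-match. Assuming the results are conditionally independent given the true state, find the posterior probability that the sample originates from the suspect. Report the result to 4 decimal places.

Posterior P(H) ≈ 0.9636

Let H be the event that the sample originates from the suspect; start with P(H) = 0.276. P('match'|H) = 0.752, P('match'|¬H) = 0.046.
Update on result 1 ('match'): P(H) ← 0.752·0.2760 / (0.752·0.2760 + 0.046·0.7240) = 0.20755/0.24086 = 0.8617.
Update on result 2 ('match'): P(H) ← 0.752·0.8617 / (0.752·0.8617 + 0.046·0.1383) = 0.64802/0.65438 = 0.9903.
Update on result 3 ('no-match'): P(H) ← 0.248·0.9903 / (0.248·0.9903 + 0.954·0.0097) = 0.24559/0.25486 = 0.9636.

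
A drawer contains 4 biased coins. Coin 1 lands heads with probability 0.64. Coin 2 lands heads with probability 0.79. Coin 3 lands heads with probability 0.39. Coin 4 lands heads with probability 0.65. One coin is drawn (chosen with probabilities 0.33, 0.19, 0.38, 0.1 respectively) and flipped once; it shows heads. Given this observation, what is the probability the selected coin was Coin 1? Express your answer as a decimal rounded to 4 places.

Posterior probability ≈ 0.3676

Tabulate prior·likelihood by source: [1] prior 0.33, lik 0.64, product 0.2112; [2] prior 0.19, lik 0.79, product 0.1501; [3] prior 0.38, lik 0.39, product 0.1482; [4] prior 0.1, lik 0.65, product 0.06500.
Normalizing constant = 0.57450; the posterior for Coin 1 is its product over the sum, 0.2112/0.57450 = 0.3676.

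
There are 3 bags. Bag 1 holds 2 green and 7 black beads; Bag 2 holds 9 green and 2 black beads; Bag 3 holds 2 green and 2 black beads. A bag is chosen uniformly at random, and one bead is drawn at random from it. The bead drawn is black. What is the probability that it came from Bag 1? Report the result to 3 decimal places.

Tabulate prior·likelihood by source: [1] prior 0.333333, lik 0.7778, product 0.2593; [2] prior 0.333333, lik 0.1818, product 0.06061; [3] prior 0.333333, lik 0.5, product 0.1667.
Normalizing constant = 0.48653; the posterior for Bag 1 is its product over the sum, 0.2593/0.48653 = 0.533.

Posterior probability ≈ 0.533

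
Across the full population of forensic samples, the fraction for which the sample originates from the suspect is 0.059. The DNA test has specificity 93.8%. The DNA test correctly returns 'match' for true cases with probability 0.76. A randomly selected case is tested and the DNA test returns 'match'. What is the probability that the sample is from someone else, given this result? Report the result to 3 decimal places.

P(¬H | E) ≈ 0.565

Write H for 'the sample originates from the suspect'. Prior odds H:¬H = 0.059/0.941 = 0.062699. For the 'match' outcome, the likelihood ratio is 0.76/0.062 = 12.258.
Posterior odds = 0.062699 × 12.258 = 0.76857, so P(H|E) = 0.76857/(1+0.76857) = 0.435. Then P(¬H|E) = 1 − 0.435 = 0.565.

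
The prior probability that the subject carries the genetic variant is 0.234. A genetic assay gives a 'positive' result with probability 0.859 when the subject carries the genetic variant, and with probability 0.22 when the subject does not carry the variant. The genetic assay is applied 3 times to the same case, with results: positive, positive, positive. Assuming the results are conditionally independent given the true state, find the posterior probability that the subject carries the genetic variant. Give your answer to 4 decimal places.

Posterior P(H) ≈ 0.9479

Let H be the event that the subject carries the genetic variant; start with P(H) = 0.234. P('positive'|H) = 0.859, P('positive'|¬H) = 0.22.
Update on result 1 ('positive'): P(H) ← 0.859·0.2340 / (0.859·0.2340 + 0.22·0.7660) = 0.20101/0.36953 = 0.5440.
Update on result 2 ('positive'): P(H) ← 0.859·0.5440 / (0.859·0.5440 + 0.22·0.4560) = 0.46726/0.56759 = 0.8232.
Update on result 3 ('positive'): P(H) ← 0.859·0.8232 / (0.859·0.8232 + 0.22·0.1768) = 0.70716/0.74605 = 0.9479.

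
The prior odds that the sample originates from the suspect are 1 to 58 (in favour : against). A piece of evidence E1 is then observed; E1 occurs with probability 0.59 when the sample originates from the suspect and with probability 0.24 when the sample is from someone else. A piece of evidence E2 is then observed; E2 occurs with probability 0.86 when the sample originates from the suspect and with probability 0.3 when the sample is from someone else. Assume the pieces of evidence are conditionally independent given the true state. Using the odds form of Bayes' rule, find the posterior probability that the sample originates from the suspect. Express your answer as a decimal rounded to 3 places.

Posterior probability ≈ 0.108

Prior odds = 1/58 = 0.017241. In log-odds, ln(0.017241) = -4.0604.
Add log likelihood ratios: ln(2.4583) + ln(2.8667) = 1.9526.
Posterior log-odds = -2.1078, so posterior odds = exp(-2.1078) = 0.12150. Converting, P(H|E) = 0.12150/1.1215 = 0.108.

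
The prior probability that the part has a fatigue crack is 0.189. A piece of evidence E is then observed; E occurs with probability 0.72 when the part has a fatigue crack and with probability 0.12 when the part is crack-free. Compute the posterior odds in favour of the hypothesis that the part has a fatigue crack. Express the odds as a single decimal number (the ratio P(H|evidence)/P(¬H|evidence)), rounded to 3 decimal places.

Prior odds = 0.189/(1−0.189) = 0.23305.
Likelihood ratio for E = 0.72/0.12 = 6.0000.
Posterior odds = prior odds × LR = 1.3983.

Posterior odds ≈ 1.398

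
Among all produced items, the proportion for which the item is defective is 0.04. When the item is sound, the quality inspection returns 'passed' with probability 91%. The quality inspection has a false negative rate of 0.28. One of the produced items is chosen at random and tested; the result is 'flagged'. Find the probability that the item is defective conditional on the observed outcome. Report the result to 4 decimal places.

Let H be the event that the item is defective. P(H) = 0.04, so P(¬H) = 0.96. With E the 'flagged' result, P(E|H) = 0.72 and P(E|¬H) = 0.09.
P(E) = 0.72·0.04 + 0.09·0.96 = 0.028800 + 0.086400 = 0.11520.
By Bayes' theorem, P(H|E) = 0.028800 / 0.11520 = 0.2500.

P(H | E) ≈ 0.2500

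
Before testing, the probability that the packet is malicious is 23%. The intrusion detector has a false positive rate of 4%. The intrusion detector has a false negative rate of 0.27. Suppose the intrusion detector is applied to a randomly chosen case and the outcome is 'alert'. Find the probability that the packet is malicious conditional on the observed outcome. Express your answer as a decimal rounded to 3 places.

P(H | E) ≈ 0.845

Write H for 'the packet is malicious'. Prior odds H:¬H = 0.23/0.77 = 0.29870. For the 'alert' outcome, the likelihood ratio is 0.73/0.04 = 18.250.
Posterior odds = 0.29870 × 18.250 = 5.4513, so P(H|E) = 5.4513/(1+5.4513) = 0.845.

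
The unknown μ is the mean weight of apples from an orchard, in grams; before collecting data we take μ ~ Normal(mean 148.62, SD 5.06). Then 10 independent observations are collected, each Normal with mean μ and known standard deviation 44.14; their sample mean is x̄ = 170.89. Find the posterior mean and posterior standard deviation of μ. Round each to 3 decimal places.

With known σ, the Normal prior is conjugate. Weight on the data is w = (n/σ²)/(n/σ² + 1/τ₀²) = 0.00513258/(0.00513258+0.0390570) = 0.11615.
Posterior mean = w·x̄ + (1−w)·μ₀ = 0.11615·170.89 + 0.88385·148.62 = 151.207. Posterior variance = 1/(0.00513258+0.0390570) = 22.6298, so SD = 4.757.

Posterior mean ≈ 151.207; posterior SD ≈ 4.757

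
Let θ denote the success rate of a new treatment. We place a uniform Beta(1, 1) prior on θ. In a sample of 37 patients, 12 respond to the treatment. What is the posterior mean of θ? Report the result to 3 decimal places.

Posterior mean ≈ 0.333

The binomial likelihood is conjugate to the Beta prior: with 12 successes and 25 failures, the posterior is Beta(1+12, 1+25) = Beta(13, 26).
E[θ | data] = 13/(13+26) = 0.333.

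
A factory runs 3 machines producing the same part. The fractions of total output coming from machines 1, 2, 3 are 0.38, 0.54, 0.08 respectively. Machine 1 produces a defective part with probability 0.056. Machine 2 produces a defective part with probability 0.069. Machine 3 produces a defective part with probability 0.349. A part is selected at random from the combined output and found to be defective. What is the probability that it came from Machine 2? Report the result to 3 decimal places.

Posterior probability ≈ 0.431

P(defective|M1) = 0.056; P(defective|M2) = 0.069; P(defective|M3) = 0.349.
Prior × likelihood for each source: 0.38·0.056=0.02128, 0.54·0.069=0.03726, 0.08·0.349=0.02792. Summing gives P(defective) = 0.086460.
P(Machine 2 | defective) = 0.03726 / 0.086460 = 0.431.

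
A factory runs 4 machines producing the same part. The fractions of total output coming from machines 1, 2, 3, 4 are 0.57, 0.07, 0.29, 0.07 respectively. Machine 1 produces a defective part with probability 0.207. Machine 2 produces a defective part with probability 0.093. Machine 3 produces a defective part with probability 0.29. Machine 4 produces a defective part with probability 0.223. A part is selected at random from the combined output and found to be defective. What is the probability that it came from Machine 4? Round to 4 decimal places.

P(defective|M1) = 0.207; P(defective|M2) = 0.093; P(defective|M3) = 0.29; P(defective|M4) = 0.223.
Prior × likelihood for each source: 0.57·0.207=0.1180, 0.07·0.093=0.006510, 0.29·0.29=0.08410, 0.07·0.223=0.01561. Summing gives P(defective) = 0.22421.
P(Machine 4 | defective) = 0.01561 / 0.22421 = 0.0696.

Posterior probability ≈ 0.0696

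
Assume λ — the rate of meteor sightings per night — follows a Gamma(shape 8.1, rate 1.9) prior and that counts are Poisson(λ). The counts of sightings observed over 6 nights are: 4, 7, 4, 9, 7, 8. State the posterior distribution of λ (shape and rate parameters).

Posterior: Gamma(shape=47.1, rate=7.9)

Total count ∑xᵢ = 39 over n = 6 nights.
Gamma is conjugate to the Poisson likelihood: posterior is Gamma(shape = 8.1+39 = 47.1, rate = 1.9+6 = 7.9).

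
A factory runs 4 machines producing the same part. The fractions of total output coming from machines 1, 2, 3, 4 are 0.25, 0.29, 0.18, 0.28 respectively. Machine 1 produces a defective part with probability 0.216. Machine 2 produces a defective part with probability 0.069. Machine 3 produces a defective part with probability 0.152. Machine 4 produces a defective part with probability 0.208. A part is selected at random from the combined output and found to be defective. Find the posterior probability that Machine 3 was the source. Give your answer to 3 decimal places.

Posterior probability ≈ 0.171

Tabulate prior·likelihood by source: [1] prior 0.25, lik 0.216, product 0.05400; [2] prior 0.29, lik 0.069, product 0.02001; [3] prior 0.18, lik 0.152, product 0.02736; [4] prior 0.28, lik 0.208, product 0.05824.
Normalizing constant = 0.15961; the posterior for Machine 3 is its product over the sum, 0.02736/0.15961 = 0.171.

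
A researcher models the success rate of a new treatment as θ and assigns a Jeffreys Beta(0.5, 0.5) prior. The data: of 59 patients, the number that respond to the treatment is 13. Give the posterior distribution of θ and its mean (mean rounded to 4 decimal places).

Posterior: Beta(13.5, 46.5); mean ≈ 0.2250

The binomial likelihood is conjugate to the Beta prior: with 13 successes and 46 failures, the posterior is Beta(0.5+13, 0.5+46) = Beta(13.5, 46.5).
E[θ | data] = 13.5/(13.5+46.5) = 0.2250.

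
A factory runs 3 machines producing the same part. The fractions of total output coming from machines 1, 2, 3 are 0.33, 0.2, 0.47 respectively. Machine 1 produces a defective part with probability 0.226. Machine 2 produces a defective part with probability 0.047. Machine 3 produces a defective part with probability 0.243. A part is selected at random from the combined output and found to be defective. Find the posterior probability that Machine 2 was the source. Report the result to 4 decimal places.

Posterior probability ≈ 0.0474

P(defective|M1) = 0.226; P(defective|M2) = 0.047; P(defective|M3) = 0.243.
Prior × likelihood for each source: 0.33·0.226=0.07458, 0.2·0.047=0.009400, 0.47·0.243=0.1142. Summing gives P(defective) = 0.19819.
P(Machine 2 | defective) = 0.009400 / 0.19819 = 0.0474.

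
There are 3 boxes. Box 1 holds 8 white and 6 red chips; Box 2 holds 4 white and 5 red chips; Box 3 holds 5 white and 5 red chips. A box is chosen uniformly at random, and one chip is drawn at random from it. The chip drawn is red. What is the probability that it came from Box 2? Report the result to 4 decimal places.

Posterior probability ≈ 0.3743

Tabulate prior·likelihood by source: [1] prior 0.333333, lik 0.4286, product 0.1429; [2] prior 0.333333, lik 0.5556, product 0.1852; [3] prior 0.333333, lik 0.5, product 0.1667.
Normalizing constant = 0.49471; the posterior for Box 2 is its product over the sum, 0.1852/0.49471 = 0.3743.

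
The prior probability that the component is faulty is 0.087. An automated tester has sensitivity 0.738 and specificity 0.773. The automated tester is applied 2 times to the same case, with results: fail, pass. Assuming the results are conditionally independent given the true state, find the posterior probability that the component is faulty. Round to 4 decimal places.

With H the event that the component is faulty, the joint likelihood of the observed sequence is P(data|H) = 0.738·0.262 = 0.19336 and P(data|¬H) = 0.227·0.773 = 0.17547.
Bayes: P(H|data) = 0.087·0.19336 / (0.087·0.19336 + 0.913·0.17547) = 0.016822/0.17703 = 0.0950.

Posterior P(H) ≈ 0.0950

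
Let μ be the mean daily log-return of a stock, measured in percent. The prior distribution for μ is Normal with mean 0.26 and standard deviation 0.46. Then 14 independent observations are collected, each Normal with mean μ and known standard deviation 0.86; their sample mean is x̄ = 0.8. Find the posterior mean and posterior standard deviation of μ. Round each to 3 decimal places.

Posterior mean ≈ 0.692; posterior SD ≈ 0.206

Prior precision 1/τ₀² = 1/0.46² = 4.72590; data precision n/σ² = 14/0.86² = 18.9292.
Posterior precision = 4.72590 + 18.9292 = 23.6550, giving posterior SD = 1/√23.6550 = 0.206.
Posterior mean = (4.72590·0.26 + 18.9292·0.8) / 23.6550 = 0.692.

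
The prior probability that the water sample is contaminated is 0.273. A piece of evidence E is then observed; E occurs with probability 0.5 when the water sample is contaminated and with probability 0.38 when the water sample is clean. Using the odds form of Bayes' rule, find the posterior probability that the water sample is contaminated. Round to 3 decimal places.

Prior odds = 0.273/(1−0.273) = 0.37552.
Likelihood ratio for E = 0.5/0.38 = 1.3158.
Posterior odds = prior odds × LR = 0.49410.
Posterior probability = odds/(1+odds) = 0.49410/1.4941 = 0.331.

Posterior probability ≈ 0.331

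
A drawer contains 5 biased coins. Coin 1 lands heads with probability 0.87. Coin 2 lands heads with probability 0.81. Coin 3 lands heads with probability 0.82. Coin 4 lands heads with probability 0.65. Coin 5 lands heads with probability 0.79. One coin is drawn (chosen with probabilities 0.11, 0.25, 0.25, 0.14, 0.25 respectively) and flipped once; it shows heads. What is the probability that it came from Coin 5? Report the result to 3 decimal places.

P(heads|C1) = 0.87; P(heads|C2) = 0.81; P(heads|C3) = 0.82; P(heads|C4) = 0.65; P(heads|C5) = 0.79.
Prior × likelihood for each source: 0.11·0.87=0.09570, 0.25·0.81=0.2025, 0.25·0.82=0.2050, 0.14·0.65=0.09100, 0.25·0.79=0.1975. Summing gives P(heads) = 0.79170.
P(Coin 5 | heads) = 0.1975 / 0.79170 = 0.249.

Posterior probability ≈ 0.249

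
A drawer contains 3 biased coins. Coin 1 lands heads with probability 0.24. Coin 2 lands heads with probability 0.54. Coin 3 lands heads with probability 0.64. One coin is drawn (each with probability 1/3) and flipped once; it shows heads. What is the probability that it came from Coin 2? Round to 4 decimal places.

Tabulate prior·likelihood by source: [1] prior 0.333333, lik 0.24, product 0.08000; [2] prior 0.333333, lik 0.54, product 0.1800; [3] prior 0.333333, lik 0.64, product 0.2133.
Normalizing constant = 0.47333; the posterior for Coin 2 is its product over the sum, 0.1800/0.47333 = 0.3803.

Posterior probability ≈ 0.3803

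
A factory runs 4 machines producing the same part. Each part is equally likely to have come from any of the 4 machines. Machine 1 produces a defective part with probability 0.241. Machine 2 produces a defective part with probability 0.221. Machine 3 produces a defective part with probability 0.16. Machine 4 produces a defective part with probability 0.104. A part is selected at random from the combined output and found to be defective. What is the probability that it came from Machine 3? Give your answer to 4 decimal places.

Posterior probability ≈ 0.2204

Tabulate prior·likelihood by source: [1] prior 0.25, lik 0.241, product 0.06025; [2] prior 0.25, lik 0.221, product 0.05525; [3] prior 0.25, lik 0.16, product 0.04000; [4] prior 0.25, lik 0.104, product 0.02600.
Normalizing constant = 0.18150; the posterior for Machine 3 is its product over the sum, 0.04000/0.18150 = 0.2204.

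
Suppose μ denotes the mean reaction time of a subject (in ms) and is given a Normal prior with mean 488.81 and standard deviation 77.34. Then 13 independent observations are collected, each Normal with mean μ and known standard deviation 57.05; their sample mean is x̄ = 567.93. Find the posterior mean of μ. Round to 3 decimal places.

With known σ, the Normal prior is conjugate. Weight on the data is w = (n/σ²)/(n/σ² + 1/τ₀²) = 0.00399422/(0.00399422+0.00016718) = 0.95983.
Posterior mean = w·x̄ + (1−w)·μ₀ = 0.95983·567.93 + 0.040175·488.81 = 564.751.

Posterior mean ≈ 564.751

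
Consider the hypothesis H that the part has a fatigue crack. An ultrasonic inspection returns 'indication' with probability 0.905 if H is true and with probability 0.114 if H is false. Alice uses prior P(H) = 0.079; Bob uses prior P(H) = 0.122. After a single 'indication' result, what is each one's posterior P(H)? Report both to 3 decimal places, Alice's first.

P('+'|H) = 0.905, P('+'|¬H) = 0.114.
Alice: numerator 0.905·0.079 = 0.071495; evidence = 0.071495+0.114·0.921 = 0.17649; posterior = 0.405.
Bob: numerator 0.905·0.122 = 0.11041; evidence = 0.11041+0.114·0.878 = 0.21050; posterior = 0.525.

Alice: 0.405; Bob: 0.525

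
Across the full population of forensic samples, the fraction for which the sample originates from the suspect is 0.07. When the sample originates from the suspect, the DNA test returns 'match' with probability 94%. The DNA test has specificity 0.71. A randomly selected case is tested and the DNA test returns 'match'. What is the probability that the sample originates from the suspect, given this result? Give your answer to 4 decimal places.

Write H for 'the sample originates from the suspect'. Prior odds H:¬H = 0.07/0.93 = 0.075269. For the 'match' outcome, the likelihood ratio is 0.94/0.29 = 3.2414.
Posterior odds = 0.075269 × 3.2414 = 0.24397, so P(H|E) = 0.24397/(1+0.24397) = 0.1961.

P(H | E) ≈ 0.1961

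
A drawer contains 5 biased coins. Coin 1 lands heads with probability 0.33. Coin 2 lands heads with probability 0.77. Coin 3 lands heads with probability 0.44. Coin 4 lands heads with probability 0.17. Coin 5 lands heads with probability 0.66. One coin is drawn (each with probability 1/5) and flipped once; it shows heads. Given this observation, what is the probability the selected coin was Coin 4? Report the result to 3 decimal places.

Posterior probability ≈ 0.072

Tabulate prior·likelihood by source: [1] prior 0.2, lik 0.33, product 0.06600; [2] prior 0.2, lik 0.77, product 0.1540; [3] prior 0.2, lik 0.44, product 0.08800; [4] prior 0.2, lik 0.17, product 0.03400; [5] prior 0.2, lik 0.66, product 0.1320.
Normalizing constant = 0.47400; the posterior for Coin 4 is its product over the sum, 0.03400/0.47400 = 0.072.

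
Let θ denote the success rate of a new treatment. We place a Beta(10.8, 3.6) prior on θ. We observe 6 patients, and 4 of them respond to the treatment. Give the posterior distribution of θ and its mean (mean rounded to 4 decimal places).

The binomial likelihood is conjugate to the Beta prior: with 4 successes and 2 failures, the posterior is Beta(10.8+4, 3.6+2) = Beta(14.8, 5.6).
E[θ | data] = 14.8/(14.8+5.6) = 0.7255.

Posterior: Beta(14.8, 5.6); mean ≈ 0.7255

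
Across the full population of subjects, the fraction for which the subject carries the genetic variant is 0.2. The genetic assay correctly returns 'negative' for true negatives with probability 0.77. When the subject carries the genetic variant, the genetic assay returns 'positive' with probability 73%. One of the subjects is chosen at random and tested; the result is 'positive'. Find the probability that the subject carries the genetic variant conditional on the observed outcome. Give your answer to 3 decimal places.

P(H | E) ≈ 0.442

Write H for 'the subject carries the genetic variant'. Prior odds H:¬H = 0.2/0.8 = 0.25000. For the 'positive' outcome, the likelihood ratio is 0.73/0.23 = 3.1739.
Posterior odds = 0.25000 × 3.1739 = 0.79348, so P(H|E) = 0.79348/(1+0.79348) = 0.442.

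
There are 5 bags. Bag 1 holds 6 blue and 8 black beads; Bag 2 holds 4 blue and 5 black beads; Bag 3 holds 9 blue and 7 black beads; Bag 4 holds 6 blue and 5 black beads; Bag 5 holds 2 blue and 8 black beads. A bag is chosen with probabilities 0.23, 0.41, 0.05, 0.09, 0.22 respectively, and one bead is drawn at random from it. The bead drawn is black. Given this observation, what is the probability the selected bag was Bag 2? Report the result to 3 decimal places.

Posterior probability ≈ 0.381

P(black|Bag 1) = 0.5714; P(black|Bag 2) = 0.5556; P(black|Bag 3) = 0.4375; P(black|Bag 4) = 0.4545; P(black|Bag 5) = 0.8.
Prior × likelihood for each source: 0.23·0.5714=0.1314, 0.41·0.5556=0.2278, 0.05·0.4375=0.02188, 0.09·0.4545=0.04091, 0.22·0.8=0.1760. Summing gives P(black) = 0.59799.
P(Bag 2 | black) = 0.2278 / 0.59799 = 0.381.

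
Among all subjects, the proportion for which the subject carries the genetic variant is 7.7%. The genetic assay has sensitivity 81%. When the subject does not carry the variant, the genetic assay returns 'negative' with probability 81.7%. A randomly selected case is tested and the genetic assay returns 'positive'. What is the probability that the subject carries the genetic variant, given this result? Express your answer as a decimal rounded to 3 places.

Let H be the event that the subject carries the genetic variant. P(H) = 0.077, so P(¬H) = 0.923. With E the 'positive' result, P(E|H) = 0.81 and P(E|¬H) = 0.183.
P(E) = 0.81·0.077 + 0.183·0.923 = 0.062370 + 0.16891 = 0.23128.
By Bayes' theorem, P(H|E) = 0.062370 / 0.23128 = 0.270.

P(H | E) ≈ 0.270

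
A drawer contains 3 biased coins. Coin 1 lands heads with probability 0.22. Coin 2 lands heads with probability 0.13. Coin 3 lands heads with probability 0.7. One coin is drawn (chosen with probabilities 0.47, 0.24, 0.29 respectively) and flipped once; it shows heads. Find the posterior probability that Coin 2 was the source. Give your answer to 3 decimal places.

Posterior probability ≈ 0.092

Tabulate prior·likelihood by source: [1] prior 0.47, lik 0.22, product 0.1034; [2] prior 0.24, lik 0.13, product 0.03120; [3] prior 0.29, lik 0.7, product 0.2030.
Normalizing constant = 0.33760; the posterior for Coin 2 is its product over the sum, 0.03120/0.33760 = 0.092.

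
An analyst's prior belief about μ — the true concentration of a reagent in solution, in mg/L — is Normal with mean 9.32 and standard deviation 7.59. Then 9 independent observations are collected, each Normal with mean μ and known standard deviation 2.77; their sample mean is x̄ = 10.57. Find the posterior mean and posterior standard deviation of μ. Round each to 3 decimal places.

Posterior mean ≈ 10.552; posterior SD ≈ 0.917

Prior precision 1/τ₀² = 1/7.59² = 0.0173587; data precision n/σ² = 9/2.77² = 1.17296.
Posterior precision = 0.0173587 + 1.17296 = 1.19032, giving posterior SD = 1/√1.19032 = 0.917.
Posterior mean = (0.0173587·9.32 + 1.17296·10.57) / 1.19032 = 10.552.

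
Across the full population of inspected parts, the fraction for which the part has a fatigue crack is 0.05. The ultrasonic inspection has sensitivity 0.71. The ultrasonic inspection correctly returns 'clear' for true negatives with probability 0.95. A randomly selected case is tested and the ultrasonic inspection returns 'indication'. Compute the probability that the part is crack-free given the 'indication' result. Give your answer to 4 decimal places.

Let H be the event that the part has a fatigue crack. P(H) = 0.05, so P(¬H) = 0.95. With E the 'indication' result, P(E|H) = 0.71 and P(E|¬H) = 0.05.
P(E) = 0.71·0.05 + 0.05·0.95 = 0.035500 + 0.047500 = 0.083000.
By Bayes' theorem, P(H|E) = 0.035500 / 0.083000 = 0.4277. Hence P(¬H|E) = 1 − 0.4277 = 0.5723.

P(¬H | E) ≈ 0.5723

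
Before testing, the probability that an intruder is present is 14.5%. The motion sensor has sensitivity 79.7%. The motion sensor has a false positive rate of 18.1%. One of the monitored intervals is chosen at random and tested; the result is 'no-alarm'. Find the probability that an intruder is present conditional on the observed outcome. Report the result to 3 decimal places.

P(H | E) ≈ 0.040

Let H be the event that an intruder is present. P(H) = 0.145, so P(¬H) = 0.855. With E the 'no-alarm' result, P(E|H) = 0.203 and P(E|¬H) = 0.819.
P(E) = 0.203·0.145 + 0.819·0.855 = 0.029435 + 0.70024 = 0.72968.
By Bayes' theorem, P(H|E) = 0.029435 / 0.72968 = 0.040.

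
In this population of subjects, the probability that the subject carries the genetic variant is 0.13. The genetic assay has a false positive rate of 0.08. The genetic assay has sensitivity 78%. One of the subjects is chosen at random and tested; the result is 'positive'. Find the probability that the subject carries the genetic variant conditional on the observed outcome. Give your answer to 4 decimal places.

Let H be the event that the subject carries the genetic variant. P(H) = 0.13, so P(¬H) = 0.87. With E the 'positive' result, P(E|H) = 0.78 and P(E|¬H) = 0.08.
P(E) = 0.78·0.13 + 0.08·0.87 = 0.10140 + 0.069600 = 0.17100.
By Bayes' theorem, P(H|E) = 0.10140 / 0.17100 = 0.5930.

P(H | E) ≈ 0.5930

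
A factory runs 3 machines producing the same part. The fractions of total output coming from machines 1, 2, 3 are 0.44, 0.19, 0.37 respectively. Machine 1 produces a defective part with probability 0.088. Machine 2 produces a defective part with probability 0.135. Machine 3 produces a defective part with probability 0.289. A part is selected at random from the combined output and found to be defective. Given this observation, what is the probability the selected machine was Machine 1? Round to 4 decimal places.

Posterior probability ≈ 0.2260

P(defective|M1) = 0.088; P(defective|M2) = 0.135; P(defective|M3) = 0.289.
Prior × likelihood for each source: 0.44·0.088=0.03872, 0.19·0.135=0.02565, 0.37·0.289=0.1069. Summing gives P(defective) = 0.17130.
P(Machine 1 | defective) = 0.03872 / 0.17130 = 0.2260.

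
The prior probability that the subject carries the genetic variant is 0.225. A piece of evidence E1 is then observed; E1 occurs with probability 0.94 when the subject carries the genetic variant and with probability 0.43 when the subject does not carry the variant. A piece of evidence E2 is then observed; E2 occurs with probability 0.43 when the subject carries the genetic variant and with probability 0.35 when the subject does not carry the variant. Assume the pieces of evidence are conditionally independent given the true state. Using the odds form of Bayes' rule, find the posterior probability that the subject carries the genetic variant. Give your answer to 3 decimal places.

Prior odds = 0.225/(1−0.225) = 0.29032. In log-odds, ln(0.29032) = -1.2368.
Add log likelihood ratios: ln(2.1860) + ln(1.2286) = 0.98795.
Posterior log-odds = -0.24882, so posterior odds = exp(-0.24882) = 0.77972. Converting, P(H|E) = 0.77972/1.7797 = 0.438.

Posterior probability ≈ 0.438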